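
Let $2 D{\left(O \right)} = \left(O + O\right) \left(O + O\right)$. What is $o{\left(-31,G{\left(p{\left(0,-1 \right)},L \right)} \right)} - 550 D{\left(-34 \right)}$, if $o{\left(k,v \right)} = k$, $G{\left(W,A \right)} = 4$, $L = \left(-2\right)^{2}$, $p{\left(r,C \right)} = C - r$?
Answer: $-1271631$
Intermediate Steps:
$L = 4$
$D{\left(O \right)} = 2 O^{2}$ ($D{\left(O \right)} = \frac{\left(O + O\right) \left(O + O\right)}{2} = \frac{2 O 2 O}{2} = \frac{4 O^{2}}{2} = 2 O^{2}$)
$o{\left(-31,G{\left(p{\left(0,-1 \right)},L \right)} \right)} - 550 D{\left(-34 \right)} = -31 - 550 \cdot 2 \left(-34\right)^{2} = -31 - 550 \cdot 2 \cdot 1156 = -31 - 1271600 = -1271631$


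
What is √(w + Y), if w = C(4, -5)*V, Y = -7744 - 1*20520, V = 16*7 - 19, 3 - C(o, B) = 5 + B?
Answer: I*√27985 ≈ 167.29*I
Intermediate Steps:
C(o, B) = -2 - B (C(o, B) = 3 - (5 + B) = 3 + (-5 - B) = -2 - B)
V = 93 (V = 112 - 19 = 93)
Y = -28264 (Y = -7744 - 20520 = -28264)
w = 279 (w = (-2 - 1*(-5))*93 = (-2 + 5)*93 = 3*93 = 279)
√(w + Y) = √(279 - 28264) = √(-27985) = I*√27985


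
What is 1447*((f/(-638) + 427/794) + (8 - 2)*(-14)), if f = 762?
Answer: -31027044275/253286 ≈ -1.2250e+5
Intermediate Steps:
1447*((f/(-638) + 427/794) + (8 - 2)*(-14)) = 1447*((762/(-638) + 427/794) + (8 - 2)*(-14)) = 1447*((762*(-1/638) + 427*(1/794)) + 6*(-14)) = 1447*((-381/319 + 427/794) - 84) = 1447*(-166301/253286 - 84) = 1447*(-21442325/253286) = -31027044275/253286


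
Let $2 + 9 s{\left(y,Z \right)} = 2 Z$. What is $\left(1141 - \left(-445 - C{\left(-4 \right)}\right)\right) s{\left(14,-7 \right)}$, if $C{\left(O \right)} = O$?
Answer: $- \frac{25312}{9} \approx -2812.4$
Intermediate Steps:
$s{\left(y,Z \right)} = - \frac{2}{9} + \frac{2 Z}{9}$
$\left(1141 - \left(-445 - C{\left(-4 \right)}\right)\right) s{\left(14,-7 \right)} = \left(1141 - \left(-445 - -4\right)\right) \left(- \frac{2}{9} + \frac{2}{9} \left(-7\right)\right) = \left(1141 - \left(-445 + 4\right)\right) \left(- \frac{2}{9} - \frac{14}{9}\right) = \left(1141 - -441\right) \left(- \frac{16}{9}\right) = \left(1141 + 441\right) \left(- \frac{16}{9}\right) = 1582 \left(- \frac{16}{9}\right) = - \frac{25312}{9}$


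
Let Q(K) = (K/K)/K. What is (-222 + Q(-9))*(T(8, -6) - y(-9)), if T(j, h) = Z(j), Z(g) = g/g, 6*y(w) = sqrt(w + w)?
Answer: -1999/9 + 1999*I*sqrt(2)/18 ≈ -222.11 + 157.06*I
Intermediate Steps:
y(w) = sqrt(2)*sqrt(w)/6 (y(w) = sqrt(w + w)/6 = sqrt(2*w)/6 = (sqrt(2)*sqrt(w))/6 = sqrt(2)*sqrt(w)/6)
Z(g) = 1
T(j, h) = 1
Q(K) = 1/K
(-222 + Q(-9))*(T(8, -6) - y(-9)) = (-222 + 1/(-9))*(1 - sqrt(2)*sqrt(-9)/6) = (-222 - 1/9)*(1 - sqrt(2)*3*I/6) = -1999*(1 - I*sqrt(2)/2)/9 = -1999/9 + 1999*I*sqrt(2)/18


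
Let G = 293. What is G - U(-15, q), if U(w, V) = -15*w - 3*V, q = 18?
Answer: 122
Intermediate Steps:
G - U(-15, q) = 293 - (-15*(-15) - 3*18) = 293 - (225 - 54) = 293 - 1*171 = 293 - 171 = 122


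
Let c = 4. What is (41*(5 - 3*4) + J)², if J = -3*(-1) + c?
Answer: 78400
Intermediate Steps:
J = 7 (J = -3*(-1) + 4 = 3 + 4 = 7)
(41*(5 - 3*4) + J)² = (41*(5 - 3*4) + 7)² = (41*(5 - 12) + 7)² = (41*(-7) + 7)² = (-287 + 7)² = (-280)² = 78400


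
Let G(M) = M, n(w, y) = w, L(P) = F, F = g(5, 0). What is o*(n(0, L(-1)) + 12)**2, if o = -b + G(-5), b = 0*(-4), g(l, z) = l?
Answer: -720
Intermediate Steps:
F = 5
L(P) = 5
b = 0
o = -5 (o = -1*0 - 5 = 0 - 5 = -5)
o*(n(0, L(-1)) + 12)**2 = -5*(0 + 12)**2 = -5*12**2 = -5*144 = -720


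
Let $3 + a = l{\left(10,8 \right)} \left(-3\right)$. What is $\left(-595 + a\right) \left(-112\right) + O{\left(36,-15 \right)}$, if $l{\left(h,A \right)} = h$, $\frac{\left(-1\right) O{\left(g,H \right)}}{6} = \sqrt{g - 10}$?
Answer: $70336 - 6 \sqrt{26} \approx 70305.0$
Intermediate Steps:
$O{\left(g,H \right)} = - 6 \sqrt{-10 + g}$ ($O{\left(g,H \right)} = - 6 \sqrt{g - 10} = - 6 \sqrt{-10 + g}$)
$a = -33$ ($a = -3 + 10 \left(-3\right) = -3 - 30 = -33$)
$\left(-595 + a\right) \left(-112\right) + O{\left(36,-15 \right)} = \left(-595 - 33\right) \left(-112\right) - 6 \sqrt{-10 + 36} = \left(-628\right) \left(-112\right) - 6 \sqrt{26} = 70336 - 6 \sqrt{26}$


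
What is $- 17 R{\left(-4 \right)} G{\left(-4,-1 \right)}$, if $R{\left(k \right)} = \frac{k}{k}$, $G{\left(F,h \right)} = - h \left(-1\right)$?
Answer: $17$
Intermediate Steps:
$G{\left(F,h \right)} = h$
$R{\left(k \right)} = 1$
$- 17 R{\left(-4 \right)} G{\left(-4,-1 \right)} = \left(-17\right) 1 \left(-1\right) = \left(-17\right) \left(-1\right) = 17$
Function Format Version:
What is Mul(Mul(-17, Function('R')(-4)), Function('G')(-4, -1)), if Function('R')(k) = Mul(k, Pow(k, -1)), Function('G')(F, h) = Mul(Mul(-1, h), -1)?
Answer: 17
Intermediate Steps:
Function('G')(F, h) = h
Function('R')(k) = 1
Mul(Mul(-17, Function('R')(-4)), Function('G')(-4, -1)) = Mul(Mul(-17, 1), -1) = Mul(-17, -1) = 17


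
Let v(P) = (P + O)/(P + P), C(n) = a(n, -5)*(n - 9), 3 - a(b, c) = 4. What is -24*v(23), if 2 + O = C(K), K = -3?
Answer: -396/23 ≈ -17.217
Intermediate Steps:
a(b, c) = -1 (a(b, c) = 3 - 1*4 = 3 - 4 = -1)
C(n) = 9 - n (C(n) = -(n - 9) = -(-9 + n) = 9 - n)
O = 10 (O = -2 + (9 - 1*(-3)) = -2 + (9 + 3) = -2 + 12 = 10)
v(P) = (10 + P)/(2*P) (v(P) = (P + 10)/(P + P) = (10 + P)/((2*P)) = (10 + P)*(1/(2*P)) = (10 + P)/(2*P))
-24*v(23) = -12*(10 + 23)/23 = -12*33/23 = -24*33/46 = -396/23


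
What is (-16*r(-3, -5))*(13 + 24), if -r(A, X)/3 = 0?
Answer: 0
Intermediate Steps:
r(A, X) = 0 (r(A, X) = -3*0 = 0)
(-16*r(-3, -5))*(13 + 24) = (-16*0)*(13 + 24) = 0*37 = 0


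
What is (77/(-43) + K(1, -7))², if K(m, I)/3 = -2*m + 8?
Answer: 485809/1849 ≈ 262.74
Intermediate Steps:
K(m, I) = 24 - 6*m (K(m, I) = 3*(-2*m + 8) = 3*(8 - 2*m) = 24 - 6*m)
(77/(-43) + K(1, -7))² = (77/(-43) + (24 - 6*1))² = (77*(-1/43) + (24 - 6))² = (-77/43 + 18)² = (697/43)² = 485809/1849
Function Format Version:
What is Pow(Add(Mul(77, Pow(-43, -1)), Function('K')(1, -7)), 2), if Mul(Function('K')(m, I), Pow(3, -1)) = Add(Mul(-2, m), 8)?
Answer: Rational(485809, 1849) ≈ 262.74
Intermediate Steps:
Function('K')(m, I) = Add(24, Mul(-6, m)) (Function('K')(m, I) = Mul(3, Add(Mul(-2, m), 8)) = Mul(3, Add(8, Mul(-2, m))) = Add(24, Mul(-6, m)))
Pow(Add(Mul(77, Pow(-43, -1)), Function('K')(1, -7)), 2) = Pow(Add(Mul(77, Pow(-43, -1)), Add(24, Mul(-6, 1))), 2) = Pow(Add(Mul(77, Rational(-1, 43)), Add(24, -6)), 2) = Pow(Add(Rational(-77, 43), 18), 2) = Pow(Rational(697, 43), 2) = Rational(485809, 1849)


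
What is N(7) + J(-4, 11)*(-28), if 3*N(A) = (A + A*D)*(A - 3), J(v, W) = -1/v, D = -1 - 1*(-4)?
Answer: 91/3 ≈ 30.333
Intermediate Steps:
D = 3 (D = -1 + 4 = 3)
N(A) = 4*A*(-3 + A)/3 (N(A) = ((A + A*3)*(A - 3))/3 = ((A + 3*A)*(-3 + A))/3 = ((4*A)*(-3 + A))/3 = (4*A*(-3 + A))/3 = 4*A*(-3 + A)/3)
N(7) + J(-4, 11)*(-28) = (4/3)*7*(-3 + 7) - 1/(-4)*(-28) = (4/3)*7*4 - 1*(-¼)*(-28) = 112/3 + (¼)*(-28) = 112/3 - 7 = 91/3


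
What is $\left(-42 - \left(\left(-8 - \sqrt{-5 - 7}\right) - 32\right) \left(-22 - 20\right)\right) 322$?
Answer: $-554484 - 27048 i \sqrt{3} \approx -5.5448 \cdot 10^{5} - 46849.0 i$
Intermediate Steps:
$\left(-42 - \left(\left(-8 - \sqrt{-5 - 7}\right) - 32\right) \left(-22 - 20\right)\right) 322 = \left(-42 - \left(\left(-8 - \sqrt{-12}\right) - 32\right) \left(-42\right)\right) 322 = \left(-42 - \left(\left(-8 - 2 i \sqrt{3}\right) - 32\right) \left(-42\right)\right) 322 = \left(-42 - \left(-40 - 2 i \sqrt{3}\right) \left(-42\right)\right) 322 = \left(-42 - \left(1680 + 84 i \sqrt{3}\right)\right) 322 = \left(-1722 - 84 i \sqrt{3}\right) 322 = -554484 - 27048 i \sqrt{3}$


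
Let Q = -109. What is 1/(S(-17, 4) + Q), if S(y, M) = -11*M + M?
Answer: -1/149 ≈ -0.0067114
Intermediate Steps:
S(y, M) = -10*M
1/(S(-17, 4) + Q) = 1/(-10*4 - 109) = 1/(-40 - 109) = 1/(-149) = -1/149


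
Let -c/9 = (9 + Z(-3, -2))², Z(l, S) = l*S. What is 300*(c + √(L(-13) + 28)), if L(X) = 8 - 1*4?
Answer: -607500 + 1200*√2 ≈ -6.0580e+5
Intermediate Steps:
Z(l, S) = S*l
c = -2025 (c = -9*(9 - 2*(-3))² = -9*(9 + 6)² = -9*15² = -9*225 = -2025)
L(X) = 4 (L(X) = 8 - 4 = 4)
300*(c + √(L(-13) + 28)) = 300*(-2025 + √(4 + 28)) = 300*(-2025 + √32) = 300*(-2025 + 4*√2) = -607500 + 1200*√2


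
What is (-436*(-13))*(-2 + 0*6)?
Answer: -11336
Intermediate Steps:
(-436*(-13))*(-2 + 0*6) = 5668*(-2 + 0) = 5668*(-2) = -11336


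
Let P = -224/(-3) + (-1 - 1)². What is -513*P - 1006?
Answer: -41362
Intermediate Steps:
P = 236/3 (P = -224*(-1)/3 + (-2)² = -14*(-16/3) + 4 = 224/3 + 4 = 236/3 ≈ 78.667)
-513*P - 1006 = -513*236/3 - 1006 = -40356 - 1006 = -41362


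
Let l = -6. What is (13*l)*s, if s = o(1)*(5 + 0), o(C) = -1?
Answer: 390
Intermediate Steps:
s = -5 (s = -(5 + 0) = -1*5 = -5)
(13*l)*s = (13*(-6))*(-5) = -78*(-5) = 390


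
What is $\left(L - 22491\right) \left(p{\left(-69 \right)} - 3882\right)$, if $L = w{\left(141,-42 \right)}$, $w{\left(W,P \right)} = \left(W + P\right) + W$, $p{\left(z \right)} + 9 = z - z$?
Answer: $86578641$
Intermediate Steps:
$p{\left(z \right)} = -9$ ($p{\left(z \right)} = -9 + \left(z - z\right) = -9 + 0 = -9$)
$w{\left(W,P \right)} = P + 2 W$ ($w{\left(W,P \right)} = \left(P + W\right) + W = P + 2 W$)
$L = 240$ ($L = -42 + 2 \cdot 141 = -42 + 282 = 240$)
$\left(L - 22491\right) \left(p{\left(-69 \right)} - 3882\right) = \left(240 - 22491\right) \left(-9 - 3882\right) = \left(-22251\right) \left(-3891\right) = 86578641$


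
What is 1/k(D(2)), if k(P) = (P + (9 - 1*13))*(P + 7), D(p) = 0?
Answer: -1/28 ≈ -0.035714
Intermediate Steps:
k(P) = (-4 + P)*(7 + P) (k(P) = (P + (9 - 13))*(7 + P) = (P - 4)*(7 + P) = (-4 + P)*(7 + P))
1/k(D(2)) = 1/(-28 + 0² + 3*0) = 1/(-28 + 0 + 0) = 1/(-28) = -1/28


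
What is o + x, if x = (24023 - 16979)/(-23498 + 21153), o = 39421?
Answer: 92435201/2345 ≈ 39418.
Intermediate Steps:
x = -7044/2345 (x = 7044/(-2345) = 7044*(-1/2345) = -7044/2345 ≈ -3.0038)
o + x = 39421 - 7044/2345 = 92435201/2345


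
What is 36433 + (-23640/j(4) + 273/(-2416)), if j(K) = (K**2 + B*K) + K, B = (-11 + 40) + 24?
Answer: 2545494515/70064 ≈ 36331.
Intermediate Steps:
B = 53 (B = 29 + 24 = 53)
j(K) = K**2 + 54*K (j(K) = (K**2 + 53*K) + K = K**2 + 54*K)
36433 + (-23640/j(4) + 273/(-2416)) = 36433 + (-23640*1/(4*(54 + 4)) + 273/(-2416)) = 36433 + (-23640/(4*58) + 273*(-1/2416)) = 36433 + (-23640/232 - 273/2416) = 36433 + (-23640*1/232 - 273/2416) = 36433 + (-2955/29 - 273/2416) = 36433 - 7147197/70064 = 2545494515/70064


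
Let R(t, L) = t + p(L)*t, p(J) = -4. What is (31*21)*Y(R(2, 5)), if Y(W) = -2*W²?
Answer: -46872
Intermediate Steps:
R(t, L) = -3*t (R(t, L) = t - 4*t = -3*t)
(31*21)*Y(R(2, 5)) = (31*21)*(-2*(-3*2)²) = 651*(-2*(-6)²) = 651*(-2*36) = 651*(-72) = -46872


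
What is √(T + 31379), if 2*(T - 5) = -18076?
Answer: √22346 ≈ 149.49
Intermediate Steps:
T = -9033 (T = 5 + (½)*(-18076) = 5 - 9038 = -9033)
√(T + 31379) = √(-9033 + 31379) = √22346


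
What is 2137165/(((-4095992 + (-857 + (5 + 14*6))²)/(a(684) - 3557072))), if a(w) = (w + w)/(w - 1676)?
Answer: 942654538284335/434764832 ≈ 2.1682e+6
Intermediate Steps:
a(w) = 2*w/(-1676 + w) (a(w) = (2*w)/(-1676 + w) = 2*w/(-1676 + w))
2137165/(((-4095992 + (-857 + (5 + 14*6))²)/(a(684) - 3557072))) = 2137165/(((-4095992 + (-857 + (5 + 14*6))²)/(2*684/(-1676 + 684) - 3557072))) = 2137165/(((-4095992 + (-857 + (5 + 84))²)/(2*684/(-992) - 3557072))) = 2137165/(((-4095992 + (-857 + 89)²)/(2*684*(-1/992) - 3557072))) = 2137165/(((-4095992 + (-768)²)/(-171/124 - 3557072))) = 2137165/(((-4095992 + 589824)/(-441077099/124))) = 2137165/((-3506168*(-124/441077099))) = 2137165/(434764832/441077099) = 2137165*(441077099/434764832) = 942654538284335/434764832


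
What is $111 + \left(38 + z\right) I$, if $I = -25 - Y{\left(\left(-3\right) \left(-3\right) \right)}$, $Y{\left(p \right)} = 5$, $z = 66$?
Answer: $-3009$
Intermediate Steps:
$I = -30$ ($I = -25 - 5 = -30$)
$111 + \left(38 + z\right) I = 111 + \left(38 + 66\right) \left(-30\right) = 111 + 104 \left(-30\right) = 111 - 3120 = -3009$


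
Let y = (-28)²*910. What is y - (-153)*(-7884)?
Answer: -492812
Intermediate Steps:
y = 713440 (y = 784*910 = 713440)
y - (-153)*(-7884) = 713440 - (-153)*(-7884) = 713440 - 1*1206252 = 713440 - 1206252 = -492812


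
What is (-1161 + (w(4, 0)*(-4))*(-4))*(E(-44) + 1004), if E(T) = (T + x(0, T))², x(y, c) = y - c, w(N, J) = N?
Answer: -1101388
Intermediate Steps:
E(T) = 0 (E(T) = (T + (0 - T))² = (T - T)² = 0² = 0)
(-1161 + (w(4, 0)*(-4))*(-4))*(E(-44) + 1004) = (-1161 + (4*(-4))*(-4))*(0 + 1004) = (-1161 - 16*(-4))*1004 = (-1161 + 64)*1004 = -1097*1004 = -1101388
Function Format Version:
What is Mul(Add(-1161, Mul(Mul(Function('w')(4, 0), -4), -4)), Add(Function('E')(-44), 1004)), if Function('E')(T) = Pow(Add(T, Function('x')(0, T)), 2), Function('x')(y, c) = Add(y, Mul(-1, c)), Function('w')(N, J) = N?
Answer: -1101388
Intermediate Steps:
Function('E')(T) = 0 (Function('E')(T) = Pow(Add(T, Add(0, Mul(-1, T))), 2) = Pow(Add(T, Mul(-1, T)), 2) = Pow(0, 2) = 0)
Mul(Add(-1161, Mul(Mul(Function('w')(4, 0), -4), -4)), Add(Function('E')(-44), 1004)) = Mul(Add(-1161, Mul(Mul(4, -4), -4)), Add(0, 1004)) = Mul(Add(-1161, Mul(-16, -4)), 1004) = Mul(Add(-1161, 64), 1004) = Mul(-1097, 1004) = -1101388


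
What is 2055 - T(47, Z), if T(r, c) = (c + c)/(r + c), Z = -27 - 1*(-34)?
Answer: 55478/27 ≈ 2054.7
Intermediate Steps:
Z = 7 (Z = -27 + 34 = 7)
T(r, c) = 2*c/(c + r) (T(r, c) = (2*c)/(c + r) = 2*c/(c + r))
2055 - T(47, Z) = 2055 - 2*7/(7 + 47) = 2055 - 2*7/54 = 2055 - 1*7/27 = 2055 - 7/27 = 55478/27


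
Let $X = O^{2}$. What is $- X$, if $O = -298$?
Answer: $-88804$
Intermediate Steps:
$X = 88804$ ($X = \left(-298\right)^{2} = 88804$)
$- X = \left(-1\right) 88804 = -88804$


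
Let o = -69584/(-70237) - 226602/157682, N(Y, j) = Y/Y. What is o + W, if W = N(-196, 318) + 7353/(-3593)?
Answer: -29702565735369/19896436253981 ≈ -1.4929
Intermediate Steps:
N(Y, j) = 1
o = -2471850193/5537555317 (o = -69584*(-1/70237) - 226602*1/157682 = 69584/70237 - 113301/78841 = -2471850193/5537555317 ≈ -0.44638)
W = -3760/3593 (W = 1 + 7353/(-3593) = 1 + 7353*(-1/3593) = 1 - 7353/3593 = -3760/3593 ≈ -1.0465)
o + W = -2471850193/5537555317 - 3760/3593 = -29702565735369/19896436253981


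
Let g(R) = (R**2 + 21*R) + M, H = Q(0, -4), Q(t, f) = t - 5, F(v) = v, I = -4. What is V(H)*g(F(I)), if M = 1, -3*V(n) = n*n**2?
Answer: -8375/3 ≈ -2791.7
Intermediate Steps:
Q(t, f) = -5 + t
H = -5 (H = -5 + 0 = -5)
V(n) = -n**3/3 (V(n) = -n*n**2/3 = -n**3/3)
g(R) = 1 + R**2 + 21*R (g(R) = (R**2 + 21*R) + 1 = 1 + R**2 + 21*R)
V(H)*g(F(I)) = (-1/3*(-5)**3)*(1 + (-4)**2 + 21*(-4)) = (-1/3*(-125))*(1 + 16 - 84) = (125/3)*(-67) = -8375/3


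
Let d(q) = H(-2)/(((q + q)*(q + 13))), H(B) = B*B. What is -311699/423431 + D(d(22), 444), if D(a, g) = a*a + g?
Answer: 27820597468056/62763059975 ≈ 443.26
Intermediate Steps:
H(B) = B**2
d(q) = 2/(q*(13 + q)) (d(q) = (-2)**2/(((q + q)*(q + 13))) = 4/(((2*q)*(13 + q))) = 4/((2*q*(13 + q))) = 4*(1/(2*q*(13 + q))) = 2/(q*(13 + q)))
D(a, g) = g + a**2 (D(a, g) = a**2 + g = g + a**2)
-311699/423431 + D(d(22), 444) = -311699/423431 + (444 + (2/(22*(13 + 22)))**2) = -311699*1/423431 + (444 + (2*(1/22)/35)**2) = -311699/423431 + (444 + (2*(1/22)*(1/35))**2) = -311699/423431 + (444 + (1/385)**2) = -311699/423431 + (444 + 1/148225) = -311699/423431 + 65811901/148225 = 27820597468056/62763059975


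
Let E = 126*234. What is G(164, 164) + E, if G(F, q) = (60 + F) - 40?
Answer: 29668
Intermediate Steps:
E = 29484
G(F, q) = 20 + F
G(164, 164) + E = (20 + 164) + 29484 = 184 + 29484 = 29668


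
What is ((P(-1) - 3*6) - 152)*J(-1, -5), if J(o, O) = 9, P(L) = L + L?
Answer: -1548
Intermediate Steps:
P(L) = 2*L
((P(-1) - 3*6) - 152)*J(-1, -5) = ((2*(-1) - 3*6) - 152)*9 = ((-2 - 18) - 152)*9 = (-20 - 152)*9 = -172*9 = -1548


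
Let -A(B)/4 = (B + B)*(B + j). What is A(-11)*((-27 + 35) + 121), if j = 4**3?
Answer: 601656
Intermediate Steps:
j = 64
A(B) = -8*B*(64 + B) (A(B) = -4*(B + B)*(B + 64) = -4*2*B*(64 + B) = -8*B*(64 + B))
A(-11)*((-27 + 35) + 121) = (-8*(-11)*(64 - 11))*((-27 + 35) + 121) = (-8*(-11)*53)*(8 + 121) = 4664*129 = 601656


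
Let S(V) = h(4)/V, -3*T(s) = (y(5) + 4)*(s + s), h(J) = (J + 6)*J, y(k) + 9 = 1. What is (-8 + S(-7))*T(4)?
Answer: -1024/7 ≈ -146.29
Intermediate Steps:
y(k) = -8 (y(k) = -9 + 1 = -8)
h(J) = J*(6 + J) (h(J) = (6 + J)*J = J*(6 + J))
T(s) = 8*s/3 (T(s) = -(-8 + 4)*(s + s)/3 = -(-4)*2*s/3 = -(-8)*s/3 = 8*s/3)
S(V) = 40/V (S(V) = (4*(6 + 4))/V = (4*10)/V = 40/V)
(-8 + S(-7))*T(4) = (-8 + 40/(-7))*((8/3)*4) = (-8 + 40*(-1/7))*(32/3) = (-8 - 40/7)*(32/3) = -96/7*32/3 = -1024/7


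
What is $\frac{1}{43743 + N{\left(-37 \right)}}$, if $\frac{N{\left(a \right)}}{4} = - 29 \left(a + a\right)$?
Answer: $\frac{1}{52327} \approx 1.9111 \cdot 10^{-5}$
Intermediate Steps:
$N{\left(a \right)} = - 232 a$ ($N{\left(a \right)} = 4 \left(- 29 \left(a + a\right)\right) = 4 \left(- 29 \cdot 2 a\right) = 4 \left(- 58 a\right) = - 232 a$)
$\frac{1}{43743 + N{\left(-37 \right)}} = \frac{1}{43743 - -8584} = \frac{1}{43743 + 8584} = \frac{1}{52327}$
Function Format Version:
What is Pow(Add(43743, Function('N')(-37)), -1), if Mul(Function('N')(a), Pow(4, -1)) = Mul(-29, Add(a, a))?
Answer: Rational(1, 52327) ≈ 1.9111e-5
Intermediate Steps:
Function('N')(a) = Mul(-232, a) (Function('N')(a) = Mul(4, Mul(-29, Add(a, a))) = Mul(4, Mul(-29, Mul(2, a))) = Mul(4, Mul(-58, a)) = Mul(-232, a))
Pow(Add(43743, Function('N')(-37)), -1) = Pow(Add(43743, Mul(-232, -37)), -1) = Pow(Add(43743, 8584), -1) = Pow(52327, -1) = Rational(1, 52327)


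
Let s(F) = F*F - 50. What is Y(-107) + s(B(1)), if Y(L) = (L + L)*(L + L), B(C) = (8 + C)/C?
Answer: 45827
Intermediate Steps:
B(C) = (8 + C)/C
Y(L) = 4*L**2 (Y(L) = (2*L)*(2*L) = 4*L**2)
s(F) = -50 + F**2 (s(F) = F**2 - 50 = -50 + F**2)
Y(-107) + s(B(1)) = 4*(-107)**2 + (-50 + ((8 + 1)/1)**2) = 4*11449 + (-50 + (1*9)**2) = 45796 + (-50 + 9**2) = 45796 + (-50 + 81) = 45796 + 31 = 45827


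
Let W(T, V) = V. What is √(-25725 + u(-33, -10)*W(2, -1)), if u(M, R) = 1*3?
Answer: 8*I*√402 ≈ 160.4*I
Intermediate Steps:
u(M, R) = 3
√(-25725 + u(-33, -10)*W(2, -1)) = √(-25725 + 3*(-1)) = √(-25725 - 3) = √(-25728) = 8*I*√402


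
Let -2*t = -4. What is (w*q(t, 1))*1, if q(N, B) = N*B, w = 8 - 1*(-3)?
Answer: 22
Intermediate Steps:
t = 2 (t = -½*(-4) = 2)
w = 11 (w = 8 + 3 = 11)
q(N, B) = B*N
(w*q(t, 1))*1 = (11*(1*2))*1 = (11*2)*1 = 22*1 = 22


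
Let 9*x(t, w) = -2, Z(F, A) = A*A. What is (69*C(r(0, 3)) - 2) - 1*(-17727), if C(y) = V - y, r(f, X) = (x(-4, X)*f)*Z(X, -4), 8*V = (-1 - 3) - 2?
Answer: 70693/4 ≈ 17673.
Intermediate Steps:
Z(F, A) = A**2
x(t, w) = -2/9 (x(t, w) = (1/9)*(-2) = -2/9)
V = -3/4 (V = ((-1 - 3) - 2)/8 = (-4 - 2)/8 = (1/8)*(-6) = -3/4 ≈ -0.75000)
r(f, X) = -32*f/9 (r(f, X) = -2*f/9*(-4)**2 = -2*f/9*16 = -32*f/9)
C(y) = -3/4 - y
(69*C(r(0, 3)) - 2) - 1*(-17727) = (69*(-3/4 - (-32)*0/9) - 2) - 1*(-17727) = (69*(-3/4 - 1*0) - 2) + 17727 = (69*(-3/4 + 0) - 2) + 17727 = (69*(-3/4) - 2) + 17727 = (-207/4 - 2) + 17727 = -215/4 + 17727 = 70693/4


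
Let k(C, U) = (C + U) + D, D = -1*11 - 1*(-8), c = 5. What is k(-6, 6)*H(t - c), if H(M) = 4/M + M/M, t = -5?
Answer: -9/5 ≈ -1.8000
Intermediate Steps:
H(M) = 1 + 4/M (H(M) = 4/M + 1 = 1 + 4/M)
D = -3 (D = -11 + 8 = -3)
k(C, U) = -3 + C + U (k(C, U) = (C + U) - 3 = -3 + C + U)
k(-6, 6)*H(t - c) = (-3 - 6 + 6)*((4 + (-5 - 1*5))/(-5 - 1*5)) = -3*(4 + (-5 - 5))/(-5 - 5) = -3*(4 - 10)/(-10) = -(-3)*(-6)/10 = -3*3/5 = -9/5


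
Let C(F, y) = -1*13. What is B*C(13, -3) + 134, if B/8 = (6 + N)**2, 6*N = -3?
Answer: -3012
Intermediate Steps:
N = -1/2 (N = (1/6)*(-3) = -1/2 ≈ -0.50000)
C(F, y) = -13
B = 242 (B = 8*(6 - 1/2)**2 = 8*(11/2)**2 = 8*(121/4) = 242)
B*C(13, -3) + 134 = 242*(-13) + 134 = -3146 + 134 = -3012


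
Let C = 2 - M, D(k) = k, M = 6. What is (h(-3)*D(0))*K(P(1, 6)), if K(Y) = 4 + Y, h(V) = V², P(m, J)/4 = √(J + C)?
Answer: 0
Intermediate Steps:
C = -4 (C = 2 - 1*6 = 2 - 6 = -4)
P(m, J) = 4*√(-4 + J) (P(m, J) = 4*√(J - 4) = 4*√(-4 + J))
(h(-3)*D(0))*K(P(1, 6)) = ((-3)²*0)*(4 + 4*√(-4 + 6)) = (9*0)*(4 + 4*√2) = 0*(4 + 4*√2) = 0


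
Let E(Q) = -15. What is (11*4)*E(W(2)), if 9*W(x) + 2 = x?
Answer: -660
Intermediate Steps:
W(x) = -2/9 + x/9
(11*4)*E(W(2)) = (11*4)*(-15) = 44*(-15) = -660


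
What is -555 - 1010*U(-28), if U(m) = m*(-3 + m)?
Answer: -877235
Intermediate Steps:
-555 - 1010*U(-28) = -555 - (-28280)*(-3 - 28) = -555 - (-28280)*(-31) = -555 - 1010*868 = -555 - 876680 = -877235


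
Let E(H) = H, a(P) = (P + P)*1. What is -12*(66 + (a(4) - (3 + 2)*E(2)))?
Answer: -768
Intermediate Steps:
a(P) = 2*P (a(P) = (2*P)*1 = 2*P)
-12*(66 + (a(4) - (3 + 2)*E(2))) = -12*(66 + (2*4 - (3 + 2)*2)) = -12*(66 + (8 - 5*2)) = -12*(66 + (8 - 1*10)) = -12*(66 + (8 - 10)) = -12*(66 - 2) = -12*64 = -768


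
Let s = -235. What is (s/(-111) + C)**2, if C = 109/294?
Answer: 81378441/13147876 ≈ 6.1895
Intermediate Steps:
C = 109/294 (C = 109*(1/294) = 109/294 ≈ 0.37075)
(s/(-111) + C)**2 = (-235/(-111) + 109/294)**2 = (-235*(-1/111) + 109/294)**2 = (235/111 + 109/294)**2 = (9021/3626)**2 = 81378441/13147876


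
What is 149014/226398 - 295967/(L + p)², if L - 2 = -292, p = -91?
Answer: -7562552602/5477360013 ≈ -1.3807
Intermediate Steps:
L = -290 (L = 2 - 292 = -290)
149014/226398 - 295967/(L + p)² = 149014/226398 - 295967/(-290 - 91)² = 149014*(1/226398) - 295967/((-381)²) = 74507/113199 - 295967/145161 = -7562552602/5477360013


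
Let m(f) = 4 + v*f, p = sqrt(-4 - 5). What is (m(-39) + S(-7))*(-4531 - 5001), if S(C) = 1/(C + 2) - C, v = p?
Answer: -514728/5 + 1115244*I ≈ -1.0295e+5 + 1.1152e+6*I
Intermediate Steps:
p = 3*I (p = sqrt(-9) = 3*I ≈ 3.0*I)
v = 3*I ≈ 3.0*I
S(C) = 1/(2 + C) - C
m(f) = 4 + 3*I*f (m(f) = 4 + (3*I)*f = 4 + 3*I*f)
(m(-39) + S(-7))*(-4531 - 5001) = ((4 + 3*I*(-39)) + (1 - 1*(-7)**2 - 2*(-7))/(2 - 7))*(-4531 - 5001) = ((4 - 117*I) + (1 - 1*49 + 14)/(-5))*(-9532) = ((4 - 117*I) - (1 - 49 + 14)/5)*(-9532) = ((4 - 117*I) - 1/5*(-34))*(-9532) = ((4 - 117*I) + 34/5)*(-9532) = (54/5 - 117*I)*(-9532) = -514728/5 + 1115244*I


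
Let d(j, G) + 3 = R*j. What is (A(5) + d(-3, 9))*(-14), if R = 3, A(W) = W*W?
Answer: -182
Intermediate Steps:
A(W) = W²
d(j, G) = -3 + 3*j
(A(5) + d(-3, 9))*(-14) = (5² + (-3 + 3*(-3)))*(-14) = (25 + (-3 - 9))*(-14) = (25 - 12)*(-14) = 13*(-14) = -182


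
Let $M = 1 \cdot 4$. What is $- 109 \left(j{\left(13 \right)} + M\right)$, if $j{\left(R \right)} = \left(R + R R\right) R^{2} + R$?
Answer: $-3354475$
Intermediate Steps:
$M = 4$
$j{\left(R \right)} = R + R^{2} \left(R + R^{2}\right)$ ($j{\left(R \right)} = \left(R + R^{2}\right) R^{2} + R = R^{2} \left(R + R^{2}\right) + R = R + R^{2} \left(R + R^{2}\right)$)
$- 109 \left(j{\left(13 \right)} + M\right) = - 109 \left(\left(13 + 13^{3} + 13^{4}\right) + 4\right) = - 109 \left(\left(13 + 2197 + 28561\right) + 4\right) = - 109 \left(30771 + 4\right) = \left(-109\right) 30775 = -3354475$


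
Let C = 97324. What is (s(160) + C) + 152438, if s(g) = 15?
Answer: 249777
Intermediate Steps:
(s(160) + C) + 152438 = (15 + 97324) + 152438 = 97339 + 152438 = 249777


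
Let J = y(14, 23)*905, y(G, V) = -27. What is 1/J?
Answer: -1/24435 ≈ -4.0925e-5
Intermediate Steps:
J = -24435 (J = -27*905 = -24435)
1/J = 1/(-24435) = -1/24435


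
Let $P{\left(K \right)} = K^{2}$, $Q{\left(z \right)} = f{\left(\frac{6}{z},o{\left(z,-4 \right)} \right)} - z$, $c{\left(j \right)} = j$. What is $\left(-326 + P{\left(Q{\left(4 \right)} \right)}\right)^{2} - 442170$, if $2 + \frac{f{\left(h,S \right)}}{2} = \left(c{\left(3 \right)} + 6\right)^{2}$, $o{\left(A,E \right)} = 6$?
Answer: $546649930$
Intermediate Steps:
$f{\left(h,S \right)} = 158$ ($f{\left(h,S \right)} = -4 + 2 \left(3 + 6\right)^{2} = -4 + 2 \cdot 9^{2} = -4 + 2 \cdot 81 = -4 + 162 = 158$)
$Q{\left(z \right)} = 158 - z$
$\left(-326 + P{\left(Q{\left(4 \right)} \right)}\right)^{2} - 442170 = \left(-326 + \left(158 - 4\right)^{2}\right)^{2} - 442170 = \left(-326 + 154^{2}\right)^{2} - 442170 = \left(-326 + 23716\right)^{2} - 442170 = 23390^{2} - 442170 = 547092100 - 442170 = 546649930$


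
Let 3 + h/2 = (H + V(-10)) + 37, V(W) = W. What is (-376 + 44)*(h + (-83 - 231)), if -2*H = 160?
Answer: 141432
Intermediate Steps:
H = -80 (H = -½*160 = -80)
h = -112 (h = -6 + 2*((-80 - 10) + 37) = -6 + 2*(-90 + 37) = -6 + 2*(-53) = -6 - 106 = -112)
(-376 + 44)*(h + (-83 - 231)) = (-376 + 44)*(-112 + (-83 - 231)) = -332*(-112 - 314) = -332*(-426) = 141432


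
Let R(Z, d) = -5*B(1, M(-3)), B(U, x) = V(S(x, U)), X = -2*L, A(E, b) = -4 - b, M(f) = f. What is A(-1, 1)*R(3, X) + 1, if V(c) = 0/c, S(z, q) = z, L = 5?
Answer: 1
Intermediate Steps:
X = -10 (X = -2*5 = -10)
V(c) = 0
B(U, x) = 0
R(Z, d) = 0 (R(Z, d) = -5*0 = 0)
A(-1, 1)*R(3, X) + 1 = (-4 - 1*1)*0 + 1 = (-4 - 1)*0 + 1 = -5*0 + 1 = 0 + 1 = 1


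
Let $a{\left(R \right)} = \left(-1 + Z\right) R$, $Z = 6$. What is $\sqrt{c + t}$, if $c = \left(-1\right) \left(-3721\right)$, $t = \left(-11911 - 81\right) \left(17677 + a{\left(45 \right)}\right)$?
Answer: $3 i \sqrt{23853007} \approx 14652.0 i$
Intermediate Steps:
$a{\left(R \right)} = 5 R$ ($a{\left(R \right)} = \left(-1 + 6\right) R = 5 R$)
$t = -214680784$ ($t = \left(-11911 - 81\right) \left(17677 + 5 \cdot 45\right) = - 11992 \left(17677 + 225\right) = \left(-11992\right) 17902 = -214680784$)
$c = 3721$
$\sqrt{c + t} = \sqrt{3721 - 214680784} = \sqrt{-214677063} = 3 i \sqrt{23853007}$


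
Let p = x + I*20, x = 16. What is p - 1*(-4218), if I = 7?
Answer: 4374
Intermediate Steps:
p = 156 (p = 16 + 7*20 = 16 + 140 = 156)
p - 1*(-4218) = 156 - 1*(-4218) = 156 + 4218 = 4374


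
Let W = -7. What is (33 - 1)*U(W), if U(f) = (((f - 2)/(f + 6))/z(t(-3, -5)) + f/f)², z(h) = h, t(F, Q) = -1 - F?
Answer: 968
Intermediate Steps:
U(f) = (1 + (-2 + f)/(2*(6 + f)))² (U(f) = (((f - 2)/(f + 6))/(-1 - 1*(-3)) + f/f)² = (((-2 + f)/(6 + f))/(-1 + 3) + 1)² = (((-2 + f)/(6 + f))/2 + 1)² = (((-2 + f)/(6 + f))*(½) + 1)² = ((-2 + f)/(2*(6 + f)) + 1)² = (1 + (-2 + f)/(2*(6 + f)))²)
(33 - 1)*U(W) = (33 - 1)*((10 + 3*(-7))²/(4*(6 - 7)²)) = 32*((¼)*(10 - 21)²/(-1)²) = 32*((¼)*1*(-11)²) = 32*((¼)*1*121) = 32*(121/4) = 968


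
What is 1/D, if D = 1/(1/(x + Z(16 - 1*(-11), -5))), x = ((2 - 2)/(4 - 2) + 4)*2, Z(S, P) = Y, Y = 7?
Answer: 1/15 ≈ 0.066667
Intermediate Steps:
Z(S, P) = 7
x = 8 (x = (0/2 + 4)*2 = (0*(½) + 4)*2 = (0 + 4)*2 = 4*2 = 8)
D = 15 (D = 1/(1/(8 + 7)) = 1/(1/15) = 15)
1/D = 1/15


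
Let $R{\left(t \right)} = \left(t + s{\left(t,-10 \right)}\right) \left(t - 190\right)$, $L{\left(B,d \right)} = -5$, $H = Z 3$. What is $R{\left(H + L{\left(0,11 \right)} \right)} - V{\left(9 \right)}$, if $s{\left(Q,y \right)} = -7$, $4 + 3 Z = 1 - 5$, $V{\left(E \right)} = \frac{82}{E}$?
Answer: $\frac{36458}{9} \approx 4050.9$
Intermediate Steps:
$Z = - \frac{8}{3}$ ($Z = - \frac{4}{3} + \frac{1 - 5}{3} = - \frac{4}{3} + \frac{1}{3} \left(-4\right) = - \frac{4}{3} - \frac{4}{3} = - \frac{8}{3} \approx -2.6667$)
$H = -8$ ($H = \left(- \frac{8}{3}\right) 3 = -8$)
$R{\left(t \right)} = \left(-190 + t\right) \left(-7 + t\right)$ ($R{\left(t \right)} = \left(t - 7\right) \left(t - 190\right) = \left(-7 + t\right) \left(-190 + t\right) = \left(-190 + t\right) \left(-7 + t\right)$)
$R{\left(H + L{\left(0,11 \right)} \right)} - V{\left(9 \right)} = \left(1330 + \left(-8 - 5\right)^{2} - 197 \left(-8 - 5\right)\right) - \frac{82}{9} = \left(1330 + \left(-13\right)^{2} - -2561\right) - 82 \cdot \frac{1}{9} = \left(1330 + 169 + 2561\right) - \frac{82}{9} = 4060 - \frac{82}{9} = \frac{36458}{9}$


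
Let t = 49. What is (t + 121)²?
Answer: 28900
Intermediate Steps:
(t + 121)² = (49 + 121)² = 170² = 28900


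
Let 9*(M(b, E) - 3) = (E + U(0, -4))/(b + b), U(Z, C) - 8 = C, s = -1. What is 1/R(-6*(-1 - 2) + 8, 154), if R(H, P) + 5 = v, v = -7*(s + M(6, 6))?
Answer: -54/1061 ≈ -0.050895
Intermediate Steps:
U(Z, C) = 8 + C
M(b, E) = 3 + (4 + E)/(18*b) (M(b, E) = 3 + ((E + (8 - 4))/(b + b))/9 = 3 + ((E + 4)/((2*b)))/9 = 3 + ((4 + E)*(1/(2*b)))/9 = 3 + ((4 + E)/(2*b))/9 = 3 + (4 + E)/(18*b))
v = -791/54 (v = -7*(-1 + (1/18)*(4 + 6 + 54*6)/6) = -7*(-1 + (1/18)*(1/6)*(4 + 6 + 324)) = -7*(-1 + (1/18)*(1/6)*334) = -7*(-1 + 167/54) = -7*113/54 = -791/54 ≈ -14.648)
R(H, P) = -1061/54 (R(H, P) = -5 - 791/54 = -1061/54)
1/R(-6*(-1 - 2) + 8, 154) = 1/(-1061/54) = -54/1061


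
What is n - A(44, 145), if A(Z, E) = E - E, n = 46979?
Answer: 46979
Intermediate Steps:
A(Z, E) = 0
n - A(44, 145) = 46979 - 1*0 = 46979 + 0 = 46979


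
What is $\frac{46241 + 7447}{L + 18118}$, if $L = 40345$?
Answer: $\frac{53688}{58463} \approx 0.91832$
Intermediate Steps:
$\frac{46241 + 7447}{L + 18118} = \frac{46241 + 7447}{40345 + 18118} = \frac{53688}{58463}$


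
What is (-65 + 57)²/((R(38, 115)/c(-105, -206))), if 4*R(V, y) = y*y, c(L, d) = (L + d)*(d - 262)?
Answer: 37260288/13225 ≈ 2817.4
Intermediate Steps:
c(L, d) = (-262 + d)*(L + d) (c(L, d) = (L + d)*(-262 + d) = (-262 + d)*(L + d))
R(V, y) = y²/4 (R(V, y) = (y*y)/4 = y²/4)
(-65 + 57)²/((R(38, 115)/c(-105, -206))) = (-65 + 57)²/((((¼)*115²)/((-206)² - 262*(-105) - 262*(-206) - 105*(-206)))) = (-8)²/((((¼)*13225)/(42436 + 27510 + 53972 + 21630))) = 64/(((13225/4)/145548)) = 64/(((13225/4)*(1/145548))) = 64/(13225/582192) = 64*(582192/13225) = 37260288/13225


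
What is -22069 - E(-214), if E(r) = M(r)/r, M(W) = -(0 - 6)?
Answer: -2361380/107 ≈ -22069.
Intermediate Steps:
M(W) = 6 (M(W) = -1*(-6) = 6)
E(r) = 6/r
-22069 - E(-214) = -22069 - 6/(-214) = -22069 - 6*(-1)/214 = -22069 - 1*(-3/107) = -22069 + 3/107 = -2361380/107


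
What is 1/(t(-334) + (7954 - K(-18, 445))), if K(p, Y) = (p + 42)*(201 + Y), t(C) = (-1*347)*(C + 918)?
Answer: -1/210198 ≈ -4.7574e-6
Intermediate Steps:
t(C) = -318546 - 347*C (t(C) = -347*(918 + C) = -318546 - 347*C)
K(p, Y) = (42 + p)*(201 + Y)
1/(t(-334) + (7954 - K(-18, 445))) = 1/((-318546 - 347*(-334)) + (7954 - (8442 + 42*445 + 201*(-18) + 445*(-18)))) = 1/((-318546 + 115898) + (7954 - (8442 + 18690 - 3618 - 8010))) = 1/(-202648 + (7954 - 1*15504)) = 1/(-202648 + (7954 - 15504)) = 1/(-202648 - 7550) = 1/(-210198) = -1/210198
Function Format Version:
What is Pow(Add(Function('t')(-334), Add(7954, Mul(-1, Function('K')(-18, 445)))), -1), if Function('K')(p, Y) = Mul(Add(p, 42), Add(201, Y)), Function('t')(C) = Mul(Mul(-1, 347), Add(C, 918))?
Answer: Rational(-1, 210198) ≈ -4.7574e-6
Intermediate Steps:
Function('t')(C) = Add(-318546, Mul(-347, C)) (Function('t')(C) = Mul(-347, Add(918, C)) = Add(-318546, Mul(-347, C)))
Function('K')(p, Y) = Mul(Add(42, p), Add(201, Y))
Pow(Add(Function('t')(-334), Add(7954, Mul(-1, Function('K')(-18, 445)))), -1) = Pow(Add(Add(-318546, Mul(-347, -334)), Add(7954, Mul(-1, Add(8442, Mul(42, 445), Mul(201, -18), Mul(445, -18))))), -1) = Pow(Add(Add(-318546, 115898), Add(7954, Mul(-1, Add(8442, 18690, -3618, -8010)))), -1) = Pow(Add(-202648, Add(7954, Mul(-1, 15504))), -1) = Pow(Add(-202648, Add(7954, -15504)), -1) = Pow(Add(-202648, -7550), -1) = Pow(-210198, -1) = Rational(-1, 210198)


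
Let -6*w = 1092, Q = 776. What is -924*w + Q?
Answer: 168944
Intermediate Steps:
w = -182 (w = -1/6*1092 = -182)
-924*w + Q = -924*(-182) + 776 = 168168 + 776 = 168944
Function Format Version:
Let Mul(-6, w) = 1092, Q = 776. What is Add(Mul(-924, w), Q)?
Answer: 168944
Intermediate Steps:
w = -182 (w = Mul(Rational(-1, 6), 1092) = -182)
Add(Mul(-924, w), Q) = Add(Mul(-924, -182), 776) = Add(168168, 776) = 168944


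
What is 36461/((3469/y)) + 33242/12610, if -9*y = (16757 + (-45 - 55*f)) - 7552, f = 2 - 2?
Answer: -2105242377559/196848405 ≈ -10695.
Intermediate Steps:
f = 0
y = -9160/9 (y = -((16757 + (-45 - 55*0)) - 7552)/9 = -((16757 + (-45 + 0)) - 7552)/9 = -((16757 - 45) - 7552)/9 = -(16712 - 7552)/9 = -1/9*9160 = -9160/9 ≈ -1017.8)
36461/((3469/y)) + 33242/12610 = 36461/((3469/(-9160/9))) + 33242/12610 = 36461/((3469*(-9/9160))) + 33242*(1/12610) = 36461/(-31221/9160) + 16621/6305 = 36461*(-9160/31221) + 16621/6305 = -333982760/31221 + 16621/6305 = -2105242377559/196848405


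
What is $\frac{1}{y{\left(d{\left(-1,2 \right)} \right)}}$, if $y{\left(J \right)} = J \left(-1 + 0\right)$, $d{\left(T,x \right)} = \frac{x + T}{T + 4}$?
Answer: $-3$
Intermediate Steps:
$d{\left(T,x \right)} = \frac{T + x}{4 + T}$
$y{\left(J \right)} = - J$ ($y{\left(J \right)} = J \left(-1\right) = - J$)
$\frac{1}{y{\left(d{\left(-1,2 \right)} \right)}} = \frac{1}{\left(-1\right) \frac{-1 + 2}{4 - 1}} = \frac{1}{\left(-1\right) \frac{1}{3} \cdot 1} = \frac{1}{\left(-1\right) \frac{1}{3}} = \frac{1}{- \frac{1}{3}} = -3$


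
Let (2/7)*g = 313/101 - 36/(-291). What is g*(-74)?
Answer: -8177407/9797 ≈ -834.68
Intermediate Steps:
g = 221011/19594 (g = 7*(313/101 - 36/(-291))/2 = 7*(313*(1/101) - 36*(-1/291))/2 = 7*(313/101 + 12/97)/2 = (7/2)*(31573/9797) = 221011/19594 ≈ 11.280)
g*(-74) = (221011/19594)*(-74) = -8177407/9797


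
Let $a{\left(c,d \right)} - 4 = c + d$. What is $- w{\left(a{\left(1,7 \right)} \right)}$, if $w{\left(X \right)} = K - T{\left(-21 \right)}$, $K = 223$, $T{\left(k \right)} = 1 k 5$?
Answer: $-328$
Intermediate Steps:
$T{\left(k \right)} = 5 k$ ($T{\left(k \right)} = k 5 = 5 k$)
$a{\left(c,d \right)} = 4 + c + d$ ($a{\left(c,d \right)} = 4 + \left(c + d\right) = 4 + c + d$)
$w{\left(X \right)} = 328$ ($w{\left(X \right)} = 223 - 5 \left(-21\right) = 223 - -105 = 223 + 105 = 328$)
$- w{\left(a{\left(1,7 \right)} \right)} = \left(-1\right) 328 = -328$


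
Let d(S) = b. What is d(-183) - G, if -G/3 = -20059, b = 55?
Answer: -60122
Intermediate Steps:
d(S) = 55
G = 60177 (G = -3*(-20059) = 60177)
d(-183) - G = 55 - 1*60177 = 55 - 60177 = -60122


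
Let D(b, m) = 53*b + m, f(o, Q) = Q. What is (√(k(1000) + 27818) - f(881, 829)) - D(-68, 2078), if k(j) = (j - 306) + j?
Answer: 697 + 2*√7378 ≈ 868.79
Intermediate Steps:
k(j) = -306 + 2*j (k(j) = (-306 + j) + j = -306 + 2*j)
D(b, m) = m + 53*b
(√(k(1000) + 27818) - f(881, 829)) - D(-68, 2078) = (√((-306 + 2*1000) + 27818) - 1*829) - (2078 + 53*(-68)) = (√((-306 + 2000) + 27818) - 829) - (2078 - 3604) = (√(1694 + 27818) - 829) - 1*(-1526) = (√29512 - 829) + 1526 = (2*√7378 - 829) + 1526 = (-829 + 2*√7378) + 1526 = 697 + 2*√7378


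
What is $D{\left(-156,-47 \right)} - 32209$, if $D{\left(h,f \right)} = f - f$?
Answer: $-32209$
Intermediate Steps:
$D{\left(h,f \right)} = 0$
$D{\left(-156,-47 \right)} - 32209 = 0 - 32209 = -32209$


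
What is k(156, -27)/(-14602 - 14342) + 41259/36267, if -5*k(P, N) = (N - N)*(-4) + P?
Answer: 166018337/145793340 ≈ 1.1387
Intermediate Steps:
k(P, N) = -P/5 (k(P, N) = -((N - N)*(-4) + P)/5 = -(0*(-4) + P)/5 = -(0 + P)/5 = -P/5)
k(156, -27)/(-14602 - 14342) + 41259/36267 = (-⅕*156)/(-14602 - 14342) + 41259/36267 = -156/5/(-28944) + 41259*(1/36267) = -156/5*(-1/28944) + 13753/12089 = 13/12060 + 13753/12089 = 166018337/145793340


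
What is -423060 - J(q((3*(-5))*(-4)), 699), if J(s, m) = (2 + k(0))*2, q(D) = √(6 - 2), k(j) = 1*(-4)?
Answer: -423056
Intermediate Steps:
k(j) = -4
q(D) = 2 (q(D) = √4 = 2)
J(s, m) = -4 (J(s, m) = (2 - 4)*2 = -2*2 = -4)
-423060 - J(q((3*(-5))*(-4)), 699) = -423060 - 1*(-4) = -423060 + 4 = -423056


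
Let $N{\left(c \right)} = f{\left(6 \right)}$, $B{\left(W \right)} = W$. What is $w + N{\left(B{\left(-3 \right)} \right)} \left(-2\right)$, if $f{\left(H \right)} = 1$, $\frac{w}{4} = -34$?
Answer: $-138$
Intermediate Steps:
$w = -136$ ($w = 4 \left(-34\right) = -136$)
$N{\left(c \right)} = 1$
$w + N{\left(B{\left(-3 \right)} \right)} \left(-2\right) = -136 + 1 \left(-2\right) = -136 - 2 = -138$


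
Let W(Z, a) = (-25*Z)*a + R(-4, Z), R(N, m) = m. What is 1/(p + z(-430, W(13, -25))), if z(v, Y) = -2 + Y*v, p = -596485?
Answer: -1/4095827 ≈ -2.4415e-7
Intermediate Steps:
W(Z, a) = Z - 25*Z*a (W(Z, a) = (-25*Z)*a + Z = -25*Z*a + Z = Z - 25*Z*a)
1/(p + z(-430, W(13, -25))) = 1/(-596485 + (-2 + (13*(1 - 25*(-25)))*(-430))) = 1/(-596485 + (-2 + (13*(1 + 625))*(-430))) = 1/(-596485 + (-2 + (13*626)*(-430))) = 1/(-596485 + (-2 + 8138*(-430))) = 1/(-596485 + (-2 - 3499340)) = 1/(-596485 - 3499342) = 1/(-4095827) = -1/4095827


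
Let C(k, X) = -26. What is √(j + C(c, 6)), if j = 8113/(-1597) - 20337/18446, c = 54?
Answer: I*√27927769751636538/29458262 ≈ 5.673*I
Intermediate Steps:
j = -182130587/29458262 (j = 8113*(-1/1597) - 20337*1/18446 = -8113/1597 - 20337/18446 = -182130587/29458262 ≈ -6.1827)
√(j + C(c, 6)) = √(-182130587/29458262 - 26) = √(-948045399/29458262) = I*√27927769751636538/29458262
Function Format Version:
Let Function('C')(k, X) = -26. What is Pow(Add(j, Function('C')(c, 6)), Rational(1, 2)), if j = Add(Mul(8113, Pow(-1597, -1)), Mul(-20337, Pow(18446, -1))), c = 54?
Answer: Mul(Rational(1, 29458262), I, Pow(27927769751636538, Rational(1, 2))) ≈ Mul(5.6730, I)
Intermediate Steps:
j = Rational(-182130587, 29458262) (j = Add(Mul(8113, Rational(-1, 1597)), Mul(-20337, Rational(1, 18446))) = Add(Rational(-8113, 1597), Rational(-20337, 18446)) = Rational(-182130587, 29458262) ≈ -6.1827)
Pow(Add(j, Function('C')(c, 6)), Rational(1, 2)) = Pow(Add(Rational(-182130587, 29458262), -26), Rational(1, 2)) = Pow(Rational(-948045399, 29458262), Rational(1, 2)) = Mul(Rational(1, 29458262), I, Pow(27927769751636538, Rational(1, 2)))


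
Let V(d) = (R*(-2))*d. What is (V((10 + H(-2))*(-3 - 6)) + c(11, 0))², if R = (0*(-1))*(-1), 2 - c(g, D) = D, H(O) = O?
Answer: 4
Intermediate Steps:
c(g, D) = 2 - D
R = 0 (R = 0*(-1) = 0)
V(d) = 0 (V(d) = (0*(-2))*d = 0*d = 0)
(V((10 + H(-2))*(-3 - 6)) + c(11, 0))² = (0 + (2 - 1*0))² = (0 + (2 + 0))² = (0 + 2)² = 2² = 4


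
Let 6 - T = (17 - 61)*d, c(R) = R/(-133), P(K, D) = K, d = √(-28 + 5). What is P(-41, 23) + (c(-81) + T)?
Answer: -4574/133 + 44*I*√23 ≈ -34.391 + 211.02*I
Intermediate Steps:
d = I*√23 (d = √(-23) = I*√23 ≈ 4.7958*I)
c(R) = -R/133 (c(R) = R*(-1/133) = -R/133)
T = 6 + 44*I*√23 (T = 6 - (17 - 61)*I*√23 = 6 - (-44)*I*√23 = 6 + 44*I*√23 ≈ 6.0 + 211.02*I)
P(-41, 23) + (c(-81) + T) = -41 + (-1/133*(-81) + (6 + 44*I*√23)) = -41 + (81/133 + (6 + 44*I*√23)) = -41 + (879/133 + 44*I*√23) = -4574/133 + 44*I*√23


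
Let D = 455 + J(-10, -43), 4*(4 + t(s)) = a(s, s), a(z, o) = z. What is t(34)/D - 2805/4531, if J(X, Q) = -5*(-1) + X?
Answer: -275969/453100 ≈ -0.60907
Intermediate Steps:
J(X, Q) = 5 + X
t(s) = -4 + s/4
D = 450 (D = 455 + (5 - 10) = 455 - 5 = 450)
t(34)/D - 2805/4531 = (-4 + (¼)*34)/450 - 2805/4531 = (-4 + 17/2)*(1/450) - 2805*1/4531 = (9/2)*(1/450) - 2805/4531 = 1/100 - 2805/4531 = -275969/453100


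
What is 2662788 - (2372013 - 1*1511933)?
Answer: 1802708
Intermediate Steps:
2662788 - (2372013 - 1*1511933) = 2662788 - (2372013 - 1511933) = 2662788 - 1*860080 = 2662788 - 860080 = 1802708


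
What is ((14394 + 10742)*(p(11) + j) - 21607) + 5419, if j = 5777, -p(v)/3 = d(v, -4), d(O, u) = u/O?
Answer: 1597440956/11 ≈ 1.4522e+8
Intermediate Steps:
p(v) = 12/v (p(v) = -(-12)/v = 12/v)
((14394 + 10742)*(p(11) + j) - 21607) + 5419 = ((14394 + 10742)*(12/11 + 5777) - 21607) + 5419 = (25136*(12*(1/11) + 5777) - 21607) + 5419 = (25136*(12/11 + 5777) - 21607) + 5419 = (25136*(63559/11) - 21607) + 5419 = (1597619024/11 - 21607) + 5419 = 1597381347/11 + 5419 = 1597440956/11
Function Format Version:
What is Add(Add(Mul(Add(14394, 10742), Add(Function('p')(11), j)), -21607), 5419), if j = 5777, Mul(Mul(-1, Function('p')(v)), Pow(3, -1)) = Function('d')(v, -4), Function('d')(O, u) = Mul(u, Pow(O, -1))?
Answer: Rational(1597440956, 11) ≈ 1.4522e+8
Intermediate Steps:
Function('p')(v) = Mul(12, Pow(v, -1)) (Function('p')(v) = Mul(-3, Mul(-4, Pow(v, -1))) = Mul(12, Pow(v, -1)))
Add(Add(Mul(Add(14394, 10742), Add(Function('p')(11), j)), -21607), 5419) = Add(Add(Mul(Add(14394, 10742), Add(Mul(12, Pow(11, -1)), 5777)), -21607), 5419) = Add(Add(Mul(25136, Add(Mul(12, Rational(1, 11)), 5777)), -21607), 5419) = Add(Add(Mul(25136, Add(Rational(12, 11), 5777)), -21607), 5419) = Add(Add(Mul(25136, Rational(63559, 11)), -21607), 5419) = Add(Add(Rational(1597619024, 11), -21607), 5419) = Add(Rational(1597381347, 11), 5419) = Rational(1597440956, 11)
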